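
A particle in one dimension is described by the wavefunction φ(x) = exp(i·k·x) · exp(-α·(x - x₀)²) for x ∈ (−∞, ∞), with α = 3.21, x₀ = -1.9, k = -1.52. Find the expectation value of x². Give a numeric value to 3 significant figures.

3.69

⟨x²⟩ = ∫ x²·|φ|² dx / ∫|φ|² dx (integrals over the domain).
Gaussian moments (u = x − x₀): ∫u^(2j)·e^(−2αu²) du = (2j−1)!!/(4α)^j · √(π/(2α)), odd powers integrate to 0; here √(π/(2α)) = 0.69953.
State is unnormalized: ∫|φ|² dx = 0.69953, and ∫φ*·x²·φ dx = 2.5798, so ⟨x²⟩ = 2.5798 / 0.69953.
⟨x²⟩ = 3.6879.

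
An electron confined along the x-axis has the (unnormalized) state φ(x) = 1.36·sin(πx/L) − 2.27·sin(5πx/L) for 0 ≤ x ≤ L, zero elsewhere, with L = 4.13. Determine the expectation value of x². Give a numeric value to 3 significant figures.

⟨x²⟩ = ∫ x²·|φ|² dx / ∫|φ|² dx (integrals over the domain).
On 0 ≤ x ≤ L (j ≠ l): ∫sin²(jπx/L) dx = L/2, ∫sin(jπx/L)·sin(lπx/L) dx = 0; diagonal moments ∫x·sin²(jπx/L) dx = L²/4, ∫x²·sin²(jπx/L) dx = L³·(1/6 − 1/(4j²π²)); cross terms ∫x·sin(jπx/L)·sin(lπx/L) dx = 0 for j + l even and −4jlL²/(π²(j² − l²)²) for j + l odd, ∫x²·sin(jπx/L)·sin(lπx/L) dx = (−1)^(j+l)·4jlL³/(π²(j² − l²)²); higher powers the same way via product-to-sum and parts.
State is unnormalized: ∫|φ|² dx = 14.460, and ∫φ*·x²·φ dx = 77.017, so ⟨x²⟩ = 77.017 / 14.460.
⟨x²⟩ = 5.3261.

5.33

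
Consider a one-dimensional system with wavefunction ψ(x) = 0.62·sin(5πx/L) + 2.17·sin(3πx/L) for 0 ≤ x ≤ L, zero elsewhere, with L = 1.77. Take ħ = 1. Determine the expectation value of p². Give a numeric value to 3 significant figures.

p² ψ = −ħ² d²ψ/dx²; ⟨p²⟩ = −ħ² ∫ ψ*·ψ'' dx / ∫|ψ|² dx.
d²/dx² sin(jπx/L) = −(jπ/L)²·sin(jπx/L); on 0 ≤ x ≤ L, ∫sin²(jπx/L) dx = L/2 and ∫sin(jπx/L)·sin(lπx/L) dx = 0 for j ≠ l, so only diagonal terms survive in ∫|ψ|² and ∫ψ·ψ″; ∫ψ·ψ′ dx = [ψ²/2] between the walls = 0.
State is unnormalized: ∫|ψ|² dx = 4.5076, and ∫ψ*·(−ħ² ψ'') dx = 144.95, so ⟨p²⟩ = 144.95 / 4.5076.
⟨p²⟩ = 32.157.

32.2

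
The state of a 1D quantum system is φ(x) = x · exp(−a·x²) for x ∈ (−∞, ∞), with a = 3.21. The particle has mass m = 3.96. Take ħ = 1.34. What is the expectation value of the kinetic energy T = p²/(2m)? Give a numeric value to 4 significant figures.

T = −(ħ²/2m) d²/dx², so ⟨T⟩ = −(ħ²/2m) ∫ φ*·φ'' dx / ∫|φ|² dx; with m = 3.96.
Expand each integrand as polynomial × e^(−2ax²) and use ∫x^(2j)·e^(−2ax²) dx = (2j−1)!!/(4a)^j · √(π/(2a)), odd powers → 0; here √(π/(2a)) = 0.69953. Differentiate with the product rule, d/dx e^(−ax²) = −2ax·e^(−ax²).
State is unnormalized: ∫|φ|² dx = 0.054481, and ∫φ*·(−ħ²/2m · φ'') dx = 0.11895, so ⟨T⟩ = 0.11895 / 0.054481.
⟨T⟩ = 2.1833.

2.183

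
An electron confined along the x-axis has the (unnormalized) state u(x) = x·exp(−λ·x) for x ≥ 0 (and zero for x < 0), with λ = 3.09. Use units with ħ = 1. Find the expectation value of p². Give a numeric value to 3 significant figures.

p² u = −ħ² d²u/dx²; ⟨p²⟩ = −ħ² ∫ u*·u'' dx / ∫|u|² dx.
Differentiate x·exp(−λ·x) with the product rule; every integrand then reduces to terms xʲ·e^(−2λx) on [0, ∞), with ∫₀^∞ xʲ·e^(−2λx) dx = j!/(2λ)^(j+1).
State is unnormalized: ∫|u|² dx = 0.0084735, and ∫u*·(−ħ² u'') dx = 0.080906, so ⟨p²⟩ = 0.080906 / 0.0084735.
⟨p²⟩ = 9.5481.

9.55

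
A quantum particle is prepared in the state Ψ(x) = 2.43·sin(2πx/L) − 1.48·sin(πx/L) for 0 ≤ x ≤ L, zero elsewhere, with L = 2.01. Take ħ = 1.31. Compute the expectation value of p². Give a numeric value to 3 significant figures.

13.4

p² Ψ = −ħ² d²Ψ/dx²; ⟨p²⟩ = −ħ² ∫ Ψ*·Ψ'' dx / ∫|Ψ|² dx.
d²/dx² sin(jπx/L) = −(jπ/L)²·sin(jπx/L); on 0 ≤ x ≤ L, ∫sin²(jπx/L) dx = L/2 and ∫sin(jπx/L)·sin(lπx/L) dx = 0 for j ≠ l, so only diagonal terms survive in ∫|Ψ|² and ∫Ψ·Ψ″; ∫Ψ·Ψ′ dx = [Ψ²/2] between the walls = 0.
State is unnormalized: ∫|Ψ|² dx = 8.1358, and ∫Ψ*·(−ħ² Ψ'') dx = 108.74, so ⟨p²⟩ = 108.74 / 8.1358.
⟨p²⟩ = 13.366.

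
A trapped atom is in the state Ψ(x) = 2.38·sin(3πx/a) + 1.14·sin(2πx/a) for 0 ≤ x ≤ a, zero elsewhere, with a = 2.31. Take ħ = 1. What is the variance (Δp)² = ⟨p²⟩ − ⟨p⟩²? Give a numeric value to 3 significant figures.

14.9

Compute ⟨p⟩ and ⟨p²⟩ separately; (Δp)² = ⟨p²⟩ − ⟨p⟩².
d²/dx² sin(jπx/a) = −(jπ/a)²·sin(jπx/a); on 0 ≤ x ≤ a, ∫sin²(jπx/a) dx = a/2 and ∫sin(jπx/a)·sin(lπx/a) dx = 0 for j ≠ l, so only diagonal terms survive in ∫|Ψ|² and ∫Ψ·Ψ″; ∫Ψ·Ψ′ dx = [Ψ²/2] between the walls = 0.
Normalization: ∫|Ψ|² dx = 8.0434.
⟨p⟩ = 0.0000 and ⟨p²⟩ = 14.920.
(Δp)² = 14.920 − (0.0000)² = 14.920.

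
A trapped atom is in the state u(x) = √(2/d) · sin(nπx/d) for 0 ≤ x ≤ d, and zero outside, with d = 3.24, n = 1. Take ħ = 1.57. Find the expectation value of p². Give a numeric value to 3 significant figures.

p² u = −ħ² d²u/dx²; ⟨p²⟩ = −ħ² ∫ u*·u'' dx.
d/dx sin(nπx/d) = (nπ/d)·cos(nπx/d) and d²/dx² sin(nπx/d) = −(nπ/d)²·sin(nπx/d); on 0 ≤ x ≤ d, ∫sin²(nπx/d) dx = d/2 and ∫sin(nπx/d)·cos(nπx/d) dx = 0.
⟨p²⟩ = 2.3174.

2.32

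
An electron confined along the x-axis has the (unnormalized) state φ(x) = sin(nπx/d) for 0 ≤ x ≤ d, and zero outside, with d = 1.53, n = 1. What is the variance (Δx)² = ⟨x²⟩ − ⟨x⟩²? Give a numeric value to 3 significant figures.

Compute ⟨x⟩ and ⟨x²⟩ separately, then (Δx)² = ⟨x²⟩ − ⟨x⟩².
With sin²θ = (1 − cos2θ)/2 on 0 ≤ x ≤ d: ∫sin²(nπx/d) dx = d/2, ∫x·sin²(nπx/d) dx = d²/4, ∫x²·sin²(nπx/d) dx = d³·(1/6 − 1/(4n²π²)); higher powers xᵏ the same way, integrating xᵏ·cos(2nπx/d) by parts.
Normalization: ∫|φ|² dx = 0.76500.
⟨x⟩ = 0.76500 and ⟨x²⟩ = 0.66171.
(Δx)² = 0.66171 − (0.76500)² = 0.076484.

0.0765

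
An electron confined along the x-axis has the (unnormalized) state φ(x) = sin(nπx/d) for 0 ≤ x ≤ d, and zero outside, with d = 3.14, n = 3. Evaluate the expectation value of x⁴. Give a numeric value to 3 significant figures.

⟨x⁴⟩ = ∫ x⁴·|φ|² dx / ∫|φ|² dx (integrals over the domain).
With sin²θ = (1 − cos2θ)/2 on 0 ≤ x ≤ d: ∫sin²(nπx/d) dx = d/2, ∫x·sin²(nπx/d) dx = d²/4, ∫x²·sin²(nπx/d) dx = d³·(1/6 − 1/(4n²π²)); higher powers xᵏ the same way, integrating xᵏ·cos(2nπx/d) by parts.
State is unnormalized: ∫|φ|² dx = 1.5700, and ∫φ*·x⁴·φ dx = 28.835, so ⟨x⁴⟩ = 28.835 / 1.5700.
⟨x⁴⟩ = 18.366.

18.4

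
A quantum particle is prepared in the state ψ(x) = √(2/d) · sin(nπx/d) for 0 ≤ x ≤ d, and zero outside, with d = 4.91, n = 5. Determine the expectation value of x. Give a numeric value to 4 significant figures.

2.455

⟨x⟩ = ∫ x·|ψ|² dx (integrals over the domain).
With sin²θ = (1 − cos2θ)/2 on 0 ≤ x ≤ d: ∫sin²(nπx/d) dx = d/2, ∫x·sin²(nπx/d) dx = d²/4, ∫x²·sin²(nπx/d) dx = d³·(1/6 − 1/(4n²π²)); higher powers xᵏ the same way, integrating xᵏ·cos(2nπx/d) by parts.
⟨x⟩ = 2.4550.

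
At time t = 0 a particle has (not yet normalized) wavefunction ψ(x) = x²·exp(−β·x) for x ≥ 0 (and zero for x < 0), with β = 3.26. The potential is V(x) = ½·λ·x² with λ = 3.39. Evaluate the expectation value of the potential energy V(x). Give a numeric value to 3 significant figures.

1.20

⟨V⟩ = ∫ V(x)·|ψ|² dx / ∫|ψ|² dx.
Every integrand reduces to terms xʲ·e^(−2βx) on [0, ∞); use ∫₀^∞ xʲ·e^(−2βx) dx = j!/(2β)^(j+1).
State is unnormalized: ∫|ψ|² dx = 0.0020369, and ∫ψ*·V(x)·ψ dx = 0.0024365, so ⟨V⟩ = 0.0024365 / 0.0020369.
⟨V⟩ = 1.1962.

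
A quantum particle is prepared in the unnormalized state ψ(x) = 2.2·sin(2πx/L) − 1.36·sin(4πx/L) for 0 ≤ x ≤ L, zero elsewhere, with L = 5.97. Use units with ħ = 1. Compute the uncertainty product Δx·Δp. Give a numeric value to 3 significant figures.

Δx = √(⟨x²⟩−⟨x⟩²), Δp = √(⟨p²⟩−⟨p⟩²).
On 0 ≤ x ≤ L (j ≠ l): ∫sin²(jπx/L) dx = L/2, ∫sin(jπx/L)·sin(lπx/L) dx = 0; diagonal moments ∫x·sin²(jπx/L) dx = L²/4, ∫x²·sin²(jπx/L) dx = L³·(1/6 − 1/(4j²π²)); cross terms ∫x·sin(jπx/L)·sin(lπx/L) dx = 0 for j + l even and −4jlL²/(π²(j² − l²)²) for j + l odd, ∫x²·sin(jπx/L)·sin(lπx/L) dx = (−1)^(j+l)·4jlL³/(π²(j² − l²)²); higher powers the same way via product-to-sum and parts. d²/dx² sin(jπx/L) = −(jπ/L)²·sin(jπx/L); on 0 ≤ x ≤ L, ∫sin²(jπx/L) dx = L/2 and ∫sin(jπx/L)·sin(lπx/L) dx = 0 for j ≠ l, so only diagonal terms survive in ∫|ψ|² and ∫ψ·ψ″; ∫ψ·ψ′ dx = [ψ²/2] between the walls = 0.
Normalization: ∫|ψ|² dx = 19.968.
⟨x⟩ = 2.9850, ⟨x²⟩ = 10.087 ⇒ Δx = 1.0847.
⟨p⟩ = 0.0000, ⟨p²⟩ = 2.0264 ⇒ Δp = 1.4235.
Δx·Δp = 1.5441.

1.54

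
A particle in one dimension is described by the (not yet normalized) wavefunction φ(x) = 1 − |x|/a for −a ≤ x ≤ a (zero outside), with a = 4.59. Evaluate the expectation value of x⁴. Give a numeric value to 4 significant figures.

12.68

⟨x⁴⟩ = ∫ x⁴·|φ|² dx / ∫|φ|² dx (integrals over the domain).
φ is even, so ∫ over [−a, a] = 2∫₀ᵃ with φ = 1 − x/a there: ∫₀ᵃ (1 − x/a)² dx = a/3, ∫₀ᵃ x²(1 − x/a)² dx = a³/30, ∫₀ᵃ x⁴(1 − x/a)² dx = a⁵/105.
State is unnormalized: ∫|φ|² dx = 3.0600, and ∫φ*·x⁴·φ dx = 38.806, so ⟨x⁴⟩ = 38.806 / 3.0600.
⟨x⁴⟩ = 12.682.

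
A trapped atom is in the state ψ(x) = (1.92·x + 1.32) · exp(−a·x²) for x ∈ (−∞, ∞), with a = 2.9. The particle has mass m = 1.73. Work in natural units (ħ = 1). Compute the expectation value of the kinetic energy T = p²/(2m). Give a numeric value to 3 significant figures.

T = −(ħ²/2m) d²/dx², so ⟨T⟩ = −(ħ²/2m) ∫ ψ*·ψ'' dx / ∫|ψ|² dx; with m = 1.73.
Expand each integrand as polynomial × e^(−2ax²) and use ∫x^(2j)·e^(−2ax²) dx = (2j−1)!!/(4a)^j · √(π/(2a)), odd powers → 0; here √(π/(2a)) = 0.73597. Differentiate with the product rule, d/dx e^(−ax²) = −2ax·e^(−ax²).
State is unnormalized: ∫|ψ|² dx = 1.5162, and ∫ψ*·(−ħ²/2m · ψ'') dx = 1.6629, so ⟨T⟩ = 1.6629 / 1.5162.
⟨T⟩ = 1.0967.

1.10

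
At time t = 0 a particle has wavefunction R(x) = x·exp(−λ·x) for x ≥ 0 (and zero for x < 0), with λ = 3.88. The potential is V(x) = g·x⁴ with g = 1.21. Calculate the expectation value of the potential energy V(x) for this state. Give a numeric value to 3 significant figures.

0.120

⟨V⟩ = ∫ V(x)·|R|² dx / ∫|R|² dx.
Every integrand reduces to terms xʲ·e^(−2λx) on [0, ∞); use ∫₀^∞ xʲ·e^(−2λx) dx = j!/(2λ)^(j+1).
State is unnormalized: ∫|R|² dx = 0.0042800, and ∫R*·V(x)·R dx = 0.00051415, so ⟨V⟩ = 0.00051415 / 0.0042800.
⟨V⟩ = 0.12013.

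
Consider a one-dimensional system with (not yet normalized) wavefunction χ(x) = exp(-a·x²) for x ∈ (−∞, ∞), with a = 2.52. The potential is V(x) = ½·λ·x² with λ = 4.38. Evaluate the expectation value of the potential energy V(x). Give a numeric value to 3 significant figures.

0.217

⟨V⟩ = ∫ V(x)·|χ|² dx / ∫|χ|² dx.
Gaussian moments: ∫x^(2j)·e^(−2ax²) dx = (2j−1)!!/(4a)^j · √(π/(2a)), odd powers integrate to 0; here √(π/(2a)) = 0.78951.
State is unnormalized: ∫|χ|² dx = 0.78951, and ∫χ*·V(x)·χ dx = 0.17153, so ⟨V⟩ = 0.17153 / 0.78951.
⟨V⟩ = 0.21726.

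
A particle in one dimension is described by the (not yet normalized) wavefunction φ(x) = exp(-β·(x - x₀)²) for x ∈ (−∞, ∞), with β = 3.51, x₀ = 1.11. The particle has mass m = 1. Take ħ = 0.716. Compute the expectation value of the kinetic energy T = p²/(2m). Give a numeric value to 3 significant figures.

0.900

T = −(ħ²/2m) d²/dx², so ⟨T⟩ = −(ħ²/2m) ∫ φ*·φ'' dx / ∫|φ|² dx; with m = 1.
Gaussian moments (u = x − x₀): ∫u^(2j)·e^(−2βu²) du = (2j−1)!!/(4β)^j · √(π/(2β)), odd powers integrate to 0; here √(π/(2β)) = 0.66897. Derivatives: d/dx e^(−βu²) = −2βu·e^(−βu²), d²/dx² e^(−βu²) = (4β²u² − 2β)·e^(−βu²).
State is unnormalized: ∫|φ|² dx = 0.66897, and ∫φ*·(−ħ²/2m · φ'') dx = 0.60188, so ⟨T⟩ = 0.60188 / 0.66897.
⟨T⟩ = 0.89971.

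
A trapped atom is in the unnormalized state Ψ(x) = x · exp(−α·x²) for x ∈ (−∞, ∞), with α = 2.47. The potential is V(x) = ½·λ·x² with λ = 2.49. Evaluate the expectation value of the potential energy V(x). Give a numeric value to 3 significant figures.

0.378

⟨V⟩ = ∫ V(x)·|Ψ|² dx / ∫|Ψ|² dx.
Expand each integrand as polynomial × e^(−2αx²) and use ∫x^(2j)·e^(−2αx²) dx = (2j−1)!!/(4α)^j · √(π/(2α)), odd powers → 0; here √(π/(2α)) = 0.79746.
State is unnormalized: ∫|Ψ|² dx = 0.080715, and ∫Ψ*·V(x)·Ψ dx = 0.030513, so ⟨V⟩ = 0.030513 / 0.080715.
⟨V⟩ = 0.37804.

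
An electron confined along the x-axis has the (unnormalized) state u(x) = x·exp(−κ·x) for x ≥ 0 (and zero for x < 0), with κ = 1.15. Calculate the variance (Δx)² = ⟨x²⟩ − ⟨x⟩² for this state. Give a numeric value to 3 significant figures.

Compute ⟨x⟩ and ⟨x²⟩ separately, then (Δx)² = ⟨x²⟩ − ⟨x⟩².
Every integrand reduces to terms xʲ·e^(−2κx) on [0, ∞); use ∫₀^∞ xʲ·e^(−2κx) dx = j!/(2κ)^(j+1).
Normalization: ∫|u|² dx = 0.16438.
⟨x⟩ = 1.3043 and ⟨x²⟩ = 2.2684.
(Δx)² = 2.2684 − (1.3043)² = 0.56711.

0.567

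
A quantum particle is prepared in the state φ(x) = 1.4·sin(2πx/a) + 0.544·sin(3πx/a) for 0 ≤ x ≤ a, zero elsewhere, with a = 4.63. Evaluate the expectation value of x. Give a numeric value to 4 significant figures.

1.707

⟨x⟩ = ∫ x·|φ|² dx / ∫|φ|² dx (integrals over the domain).
On 0 ≤ x ≤ a (j ≠ l): ∫sin²(jπx/a) dx = a/2, ∫sin(jπx/a)·sin(lπx/a) dx = 0; diagonal moments ∫x·sin²(jπx/a) dx = a²/4, ∫x²·sin²(jπx/a) dx = a³·(1/6 − 1/(4j²π²)); cross terms ∫x·sin(jπx/a)·sin(lπx/a) dx = 0 for j + l even and −4jla²/(π²(j² − l²)²) for j + l odd, ∫x²·sin(jπx/a)·sin(lπx/a) dx = (−1)^(j+l)·4jla³/(π²(j² − l²)²); higher powers the same way via product-to-sum and parts.
State is unnormalized: ∫|φ|² dx = 5.2225, and ∫φ*·x·φ dx = 8.9140, so ⟨x⟩ = 8.9140 / 5.2225.
⟨x⟩ = 1.7068.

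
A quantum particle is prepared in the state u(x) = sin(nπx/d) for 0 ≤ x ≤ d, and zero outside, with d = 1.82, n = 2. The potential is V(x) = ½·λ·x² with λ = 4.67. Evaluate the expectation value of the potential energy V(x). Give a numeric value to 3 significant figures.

⟨V⟩ = ∫ V(x)·|u|² dx / ∫|u|² dx.
With sin²θ = (1 − cos2θ)/2 on 0 ≤ x ≤ d: ∫sin²(nπx/d) dx = d/2, ∫x·sin²(nπx/d) dx = d²/4, ∫x²·sin²(nπx/d) dx = d³·(1/6 − 1/(4n²π²)); higher powers xᵏ the same way, integrating xᵏ·cos(2nπx/d) by parts.
State is unnormalized: ∫|u|² dx = 0.91000, and ∫u*·V(x)·u dx = 2.2570, so ⟨V⟩ = 2.2570 / 0.91000.
⟨V⟩ = 2.4802.

2.48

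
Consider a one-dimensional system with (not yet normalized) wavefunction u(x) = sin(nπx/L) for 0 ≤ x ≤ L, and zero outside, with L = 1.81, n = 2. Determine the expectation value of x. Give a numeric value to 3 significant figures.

0.905

⟨x⟩ = ∫ x·|u|² dx / ∫|u|² dx (integrals over the domain).
With sin²θ = (1 − cos2θ)/2 on 0 ≤ x ≤ L: ∫sin²(nπx/L) dx = L/2, ∫x·sin²(nπx/L) dx = L²/4, ∫x²·sin²(nπx/L) dx = L³·(1/6 − 1/(4n²π²)); higher powers xᵏ the same way, integrating xᵏ·cos(2nπx/L) by parts.
State is unnormalized: ∫|u|² dx = 0.90500, and ∫u*·x·u dx = 0.81903, so ⟨x⟩ = 0.81903 / 0.90500.
⟨x⟩ = 0.90500.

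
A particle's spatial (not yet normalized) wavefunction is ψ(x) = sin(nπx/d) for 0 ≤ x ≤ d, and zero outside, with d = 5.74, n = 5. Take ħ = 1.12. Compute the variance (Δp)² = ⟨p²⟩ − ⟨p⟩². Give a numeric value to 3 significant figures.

9.39

Compute ⟨p⟩ and ⟨p²⟩ separately; (Δp)² = ⟨p²⟩ − ⟨p⟩².
d/dx sin(nπx/d) = (nπ/d)·cos(nπx/d) and d²/dx² sin(nπx/d) = −(nπ/d)²·sin(nπx/d); on 0 ≤ x ≤ d, ∫sin²(nπx/d) dx = d/2 and ∫sin(nπx/d)·cos(nπx/d) dx = 0.
Normalization: ∫|ψ|² dx = 2.8700.
⟨p⟩ = 0.0000 and ⟨p²⟩ = 9.3940.
(Δp)² = 9.3940 − (0.0000)² = 9.3940.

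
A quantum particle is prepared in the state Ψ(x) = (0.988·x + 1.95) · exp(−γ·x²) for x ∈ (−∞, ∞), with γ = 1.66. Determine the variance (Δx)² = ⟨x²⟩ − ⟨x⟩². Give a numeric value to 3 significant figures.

0.140

Compute ⟨x⟩ and ⟨x²⟩ separately, then (Δx)² = ⟨x²⟩ − ⟨x⟩².
Expand each integrand as polynomial × e^(−2γx²) and use ∫x^(2j)·e^(−2γx²) dx = (2j−1)!!/(4γ)^j · √(π/(2γ)), odd powers → 0; here √(π/(2γ)) = 0.97276.
Normalization: ∫|Ψ|² dx = 3.8419.
⟨x⟩ = 0.14693 and ⟨x²⟩ = 0.16181.
(Δx)² = 0.16181 − (0.14693)² = 0.14023.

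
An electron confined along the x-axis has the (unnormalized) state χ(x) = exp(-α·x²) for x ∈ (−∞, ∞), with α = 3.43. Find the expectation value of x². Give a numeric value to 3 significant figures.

⟨x²⟩ = ∫ x²·|χ|² dx / ∫|χ|² dx (integrals over the domain).
Gaussian moments: ∫x^(2j)·e^(−2αx²) dx = (2j−1)!!/(4α)^j · √(π/(2α)), odd powers integrate to 0; here √(π/(2α)) = 0.67673.
State is unnormalized: ∫|χ|² dx = 0.67673, and ∫χ*·x²·χ dx = 0.049324, so ⟨x²⟩ = 0.049324 / 0.67673.
⟨x²⟩ = 0.072886.

0.0729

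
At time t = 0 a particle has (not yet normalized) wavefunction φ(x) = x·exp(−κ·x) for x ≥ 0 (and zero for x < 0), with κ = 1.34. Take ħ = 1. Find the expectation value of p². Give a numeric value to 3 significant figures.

p² φ = −ħ² d²φ/dx²; ⟨p²⟩ = −ħ² ∫ φ*·φ'' dx / ∫|φ|² dx.
Differentiate x·exp(−κ·x) with the product rule; every integrand then reduces to terms xʲ·e^(−2κx) on [0, ∞), with ∫₀^∞ xʲ·e^(−2κx) dx = j!/(2κ)^(j+1).
State is unnormalized: ∫|φ|² dx = 0.10390, and ∫φ*·(−ħ² φ'') dx = 0.18657, so ⟨p²⟩ = 0.18657 / 0.10390.
⟨p²⟩ = 1.7956.

1.80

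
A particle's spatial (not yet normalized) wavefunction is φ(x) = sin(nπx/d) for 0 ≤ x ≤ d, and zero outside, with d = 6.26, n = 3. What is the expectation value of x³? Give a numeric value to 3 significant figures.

59.3

⟨x³⟩ = ∫ x³·|φ|² dx / ∫|φ|² dx (integrals over the domain).
With sin²θ = (1 − cos2θ)/2 on 0 ≤ x ≤ d: ∫sin²(nπx/d) dx = d/2, ∫x·sin²(nπx/d) dx = d²/4, ∫x²·sin²(nπx/d) dx = d³·(1/6 − 1/(4n²π²)); higher powers xᵏ the same way, integrating xᵏ·cos(2nπx/d) by parts.
State is unnormalized: ∫|φ|² dx = 3.1300, and ∫φ*·x³·φ dx = 185.48, so ⟨x³⟩ = 185.48 / 3.1300.
⟨x³⟩ = 59.257.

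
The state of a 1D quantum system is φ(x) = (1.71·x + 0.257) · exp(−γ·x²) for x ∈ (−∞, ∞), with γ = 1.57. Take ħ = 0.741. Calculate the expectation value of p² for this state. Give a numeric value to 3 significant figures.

p² φ = −ħ² d²φ/dx²; ⟨p²⟩ = −ħ² ∫ φ*·φ'' dx / ∫|φ|² dx.
Expand each integrand as polynomial × e^(−2γx²) and use ∫x^(2j)·e^(−2γx²) dx = (2j−1)!!/(4γ)^j · √(π/(2γ)), odd powers → 0; here √(π/(2γ)) = 1.0003. Differentiate with the product rule, d/dx e^(−γx²) = −2γx·e^(−γx²).
State is unnormalized: ∫|φ|² dx = 0.53180, and ∫φ*·(−ħ² φ'') dx = 1.2614, so ⟨p²⟩ = 1.2614 / 0.53180.
⟨p²⟩ = 2.3720.

2.37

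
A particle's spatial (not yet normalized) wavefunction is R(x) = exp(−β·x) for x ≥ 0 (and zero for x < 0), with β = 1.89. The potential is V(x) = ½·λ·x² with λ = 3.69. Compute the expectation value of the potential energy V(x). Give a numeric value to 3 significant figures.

0.258

⟨V⟩ = ∫ V(x)·|R|² dx / ∫|R|² dx.
Every integrand reduces to terms xʲ·e^(−2βx) on [0, ∞); use ∫₀^∞ xʲ·e^(−2βx) dx = j!/(2β)^(j+1).
State is unnormalized: ∫|R|² dx = 0.26455, and ∫R*·V(x)·R dx = 0.068320, so ⟨V⟩ = 0.068320 / 0.26455.
⟨V⟩ = 0.25825.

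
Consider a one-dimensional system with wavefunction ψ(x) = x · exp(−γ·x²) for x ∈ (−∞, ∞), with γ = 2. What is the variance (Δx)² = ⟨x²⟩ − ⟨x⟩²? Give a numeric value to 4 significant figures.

Compute ⟨x⟩ and ⟨x²⟩ separately, then (Δx)² = ⟨x²⟩ − ⟨x⟩².
Expand each integrand as polynomial × e^(−2γx²) and use ∫x^(2j)·e^(−2γx²) dx = (2j−1)!!/(4γ)^j · √(π/(2γ)), odd powers → 0; here √(π/(2γ)) = 0.88623.
Normalization: ∫|ψ|² dx = 0.11078.
⟨x⟩ = 0.0000 and ⟨x²⟩ = 0.37500.
(Δx)² = 0.37500 − (0.0000)² = 0.37500.

0.3750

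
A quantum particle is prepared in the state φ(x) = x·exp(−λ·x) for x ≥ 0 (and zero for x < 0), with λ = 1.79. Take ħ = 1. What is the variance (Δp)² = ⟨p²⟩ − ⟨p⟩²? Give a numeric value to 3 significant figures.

Compute ⟨p⟩ and ⟨p²⟩ separately; (Δp)² = ⟨p²⟩ − ⟨p⟩².
Differentiate x·exp(−λ·x) with the product rule; every integrand then reduces to terms xʲ·e^(−2λx) on [0, ∞), with ∫₀^∞ xʲ·e^(−2λx) dx = j!/(2λ)^(j+1).
Normalization: ∫|φ|² dx = 0.043589.
⟨p⟩ = 0.0000 and ⟨p²⟩ = 3.2041.
(Δp)² = 3.2041 − (0.0000)² = 3.2041.

3.20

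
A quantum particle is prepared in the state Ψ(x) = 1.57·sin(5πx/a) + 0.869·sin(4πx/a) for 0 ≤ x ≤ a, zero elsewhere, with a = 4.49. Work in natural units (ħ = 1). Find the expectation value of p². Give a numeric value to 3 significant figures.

p² Ψ = −ħ² d²Ψ/dx²; ⟨p²⟩ = −ħ² ∫ Ψ*·Ψ'' dx / ∫|Ψ|² dx.
d²/dx² sin(jπx/a) = −(jπ/a)²·sin(jπx/a); on 0 ≤ x ≤ a, ∫sin²(jπx/a) dx = a/2 and ∫sin(jπx/a)·sin(lπx/a) dx = 0 for j ≠ l, so only diagonal terms survive in ∫|Ψ|² and ∫Ψ·Ψ″; ∫Ψ·Ψ′ dx = [Ψ²/2] between the walls = 0.
State is unnormalized: ∫|Ψ|² dx = 7.2290, and ∫Ψ*·(−ħ² Ψ'') dx = 81.007, so ⟨p²⟩ = 81.007 / 7.2290.
⟨p²⟩ = 11.206.

11.2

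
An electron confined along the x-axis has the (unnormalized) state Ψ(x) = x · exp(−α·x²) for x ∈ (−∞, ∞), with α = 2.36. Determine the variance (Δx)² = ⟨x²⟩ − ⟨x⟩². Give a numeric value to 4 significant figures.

0.3178

Compute ⟨x⟩ and ⟨x²⟩ separately, then (Δx)² = ⟨x²⟩ − ⟨x⟩².
Expand each integrand as polynomial × e^(−2αx²) and use ∫x^(2j)·e^(−2αx²) dx = (2j−1)!!/(4α)^j · √(π/(2α)), odd powers → 0; here √(π/(2α)) = 0.81584.
Normalization: ∫|Ψ|² dx = 0.086424.
⟨x⟩ = 0.0000 and ⟨x²⟩ = 0.31780.
(Δx)² = 0.31780 − (0.0000)² = 0.31780.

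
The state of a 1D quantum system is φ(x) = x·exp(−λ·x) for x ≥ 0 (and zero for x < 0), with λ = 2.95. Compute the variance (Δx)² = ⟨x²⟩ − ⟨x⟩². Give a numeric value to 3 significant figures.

0.0862

Compute ⟨x⟩ and ⟨x²⟩ separately, then (Δx)² = ⟨x²⟩ − ⟨x⟩².
Every integrand reduces to terms xʲ·e^(−2λx) on [0, ∞); use ∫₀^∞ xʲ·e^(−2λx) dx = j!/(2λ)^(j+1).
Normalization: ∫|φ|² dx = 0.0097381.
⟨x⟩ = 0.50847 and ⟨x²⟩ = 0.34473.
(Δx)² = 0.34473 − (0.50847)² = 0.086182.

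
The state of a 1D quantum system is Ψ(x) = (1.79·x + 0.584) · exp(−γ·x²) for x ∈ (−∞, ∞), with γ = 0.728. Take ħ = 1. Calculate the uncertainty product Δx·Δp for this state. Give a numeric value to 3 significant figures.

1.07

Δx = √(⟨x²⟩−⟨x⟩²), Δp = √(⟨p²⟩−⟨p⟩²).
Expand each integrand as polynomial × e^(−2γx²) and use ∫x^(2j)·e^(−2γx²) dx = (2j−1)!!/(4γ)^j · √(π/(2γ)), odd powers → 0; here √(π/(2γ)) = 1.4689. Differentiate with the product rule, d/dx e^(−γx²) = −2γx·e^(−γx²).
Normalization: ∫|Ψ|² dx = 2.1172.
⟨x⟩ = 0.49812, ⟨x²⟩ = 0.86771 ⇒ Δx = 0.78714.
⟨p⟩ = 0.0000, ⟨p²⟩ = 1.8395 ⇒ Δp = 1.3563.
Δx·Δp = 1.0676.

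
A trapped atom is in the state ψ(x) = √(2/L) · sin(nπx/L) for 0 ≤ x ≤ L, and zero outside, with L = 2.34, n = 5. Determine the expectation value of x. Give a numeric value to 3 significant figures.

1.17

⟨x⟩ = ∫ x·|ψ|² dx (integrals over the domain).
With sin²θ = (1 − cos2θ)/2 on 0 ≤ x ≤ L: ∫sin²(nπx/L) dx = L/2, ∫x·sin²(nπx/L) dx = L²/4, ∫x²·sin²(nπx/L) dx = L³·(1/6 − 1/(4n²π²)); higher powers xᵏ the same way, integrating xᵏ·cos(2nπx/L) by parts.
⟨x⟩ = 1.1700.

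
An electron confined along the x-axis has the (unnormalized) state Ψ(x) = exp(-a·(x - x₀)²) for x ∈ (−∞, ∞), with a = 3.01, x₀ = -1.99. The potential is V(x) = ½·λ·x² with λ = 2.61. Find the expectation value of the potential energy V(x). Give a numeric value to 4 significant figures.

⟨V⟩ = ∫ V(x)·|Ψ|² dx / ∫|Ψ|² dx.
Gaussian moments (u = x − x₀): ∫u^(2j)·e^(−2au²) du = (2j−1)!!/(4a)^j · √(π/(2a)), odd powers integrate to 0; here √(π/(2a)) = 0.72240.
State is unnormalized: ∫|Ψ|² dx = 0.72240, and ∫Ψ*·V(x)·Ψ dx = 3.8116, so ⟨V⟩ = 3.8116 / 0.72240.
⟨V⟩ = 5.2763.

5.276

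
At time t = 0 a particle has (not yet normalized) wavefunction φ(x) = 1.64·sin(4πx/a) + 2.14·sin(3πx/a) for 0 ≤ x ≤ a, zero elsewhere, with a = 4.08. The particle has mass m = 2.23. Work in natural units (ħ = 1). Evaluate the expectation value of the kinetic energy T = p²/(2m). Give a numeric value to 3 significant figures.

T = −(ħ²/2m) d²/dx², so ⟨T⟩ = −(ħ²/2m) ∫ φ*·φ'' dx / ∫|φ|² dx; with m = 2.23.
d²/dx² sin(jπx/a) = −(jπ/a)²·sin(jπx/a); on 0 ≤ x ≤ a, ∫sin²(jπx/a) dx = a/2 and ∫sin(jπx/a)·sin(lπx/a) dx = 0 for j ≠ l, so only diagonal terms survive in ∫|φ|² and ∫φ·φ″; ∫φ·φ′ dx = [φ²/2] between the walls = 0.
State is unnormalized: ∫|φ|² dx = 14.829, and ∫φ*·(−ħ²/2m · φ'') dx = 22.848, so ⟨T⟩ = 22.848 / 14.829.
⟨T⟩ = 1.5407.

1.54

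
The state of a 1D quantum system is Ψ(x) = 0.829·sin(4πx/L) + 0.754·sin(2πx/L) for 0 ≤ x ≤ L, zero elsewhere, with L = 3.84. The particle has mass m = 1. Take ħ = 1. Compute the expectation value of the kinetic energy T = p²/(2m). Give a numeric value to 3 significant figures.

3.54

T = −(ħ²/2m) d²/dx², so ⟨T⟩ = −(ħ²/2m) ∫ Ψ*·Ψ'' dx / ∫|Ψ|² dx; with m = 1.
d²/dx² sin(jπx/L) = −(jπ/L)²·sin(jπx/L); on 0 ≤ x ≤ L, ∫sin²(jπx/L) dx = L/2 and ∫sin(jπx/L)·sin(lπx/L) dx = 0 for j ≠ l, so only diagonal terms survive in ∫|Ψ|² and ∫Ψ·Ψ″; ∫Ψ·Ψ′ dx = [Ψ²/2] between the walls = 0.
State is unnormalized: ∫|Ψ|² dx = 2.4111, and ∫Ψ*·(−ħ²/2m · Ψ'') dx = 8.5266, so ⟨T⟩ = 8.5266 / 2.4111.
⟨T⟩ = 3.5365.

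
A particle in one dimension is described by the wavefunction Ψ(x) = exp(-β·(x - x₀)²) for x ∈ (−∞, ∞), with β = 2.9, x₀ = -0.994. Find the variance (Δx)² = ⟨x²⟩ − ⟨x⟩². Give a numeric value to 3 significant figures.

Compute ⟨x⟩ and ⟨x²⟩ separately, then (Δx)² = ⟨x²⟩ − ⟨x⟩².
Gaussian moments (u = x − x₀): ∫u^(2j)·e^(−2βu²) du = (2j−1)!!/(4β)^j · √(π/(2β)), odd powers integrate to 0; here √(π/(2β)) = 0.73597.
Normalization: ∫|Ψ|² dx = 0.73597.
⟨x⟩ = -0.99400 and ⟨x²⟩ = 1.0742.
(Δx)² = 1.0742 − (-0.99400)² = 0.086207.

0.0862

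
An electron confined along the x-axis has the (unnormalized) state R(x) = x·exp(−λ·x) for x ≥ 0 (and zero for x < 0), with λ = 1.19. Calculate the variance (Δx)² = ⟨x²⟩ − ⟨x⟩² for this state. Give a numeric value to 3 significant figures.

0.530

Compute ⟨x⟩ and ⟨x²⟩ separately, then (Δx)² = ⟨x²⟩ − ⟨x⟩².
Every integrand reduces to terms xʲ·e^(−2λx) on [0, ∞); use ∫₀^∞ xʲ·e^(−2λx) dx = j!/(2λ)^(j+1).
Normalization: ∫|R|² dx = 0.14835.
⟨x⟩ = 1.2605 and ⟨x²⟩ = 2.1185.
(Δx)² = 2.1185 − (1.2605)² = 0.52962.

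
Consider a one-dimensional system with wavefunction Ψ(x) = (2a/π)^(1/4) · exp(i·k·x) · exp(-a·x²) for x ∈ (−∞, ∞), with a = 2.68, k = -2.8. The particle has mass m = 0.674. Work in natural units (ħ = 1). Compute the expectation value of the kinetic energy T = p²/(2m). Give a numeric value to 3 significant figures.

7.80

T = −(ħ²/2m) d²/dx², so ⟨T⟩ = −(ħ²/2m) ∫ Ψ*·Ψ'' dx; with m = 0.674.
Gaussian moments: ∫x^(2j)·e^(−2ax²) dx = (2j−1)!!/(4a)^j · √(π/(2a)), odd powers integrate to 0; here √(π/(2a)) = 0.76558. Derivatives: Ψ′ = (ik − 2ax)·Ψ, Ψ″ = ((ik − 2ax)² − 2a)·Ψ; the odd-in-x pieces drop out.
⟨T⟩ = 7.8042.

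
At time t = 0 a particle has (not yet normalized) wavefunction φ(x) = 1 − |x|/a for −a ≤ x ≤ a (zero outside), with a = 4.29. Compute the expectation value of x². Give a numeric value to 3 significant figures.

⟨x²⟩ = ∫ x²·|φ|² dx / ∫|φ|² dx (integrals over the domain).
φ is even, so ∫ over [−a, a] = 2∫₀ᵃ with φ = 1 − x/a there: ∫₀ᵃ (1 − x/a)² dx = a/3, ∫₀ᵃ x²(1 − x/a)² dx = a³/30, ∫₀ᵃ x⁴(1 − x/a)² dx = a⁵/105.
State is unnormalized: ∫|φ|² dx = 2.8600, and ∫φ*·x²·φ dx = 5.2636, so ⟨x²⟩ = 5.2636 / 2.8600.
⟨x²⟩ = 1.8404.

1.84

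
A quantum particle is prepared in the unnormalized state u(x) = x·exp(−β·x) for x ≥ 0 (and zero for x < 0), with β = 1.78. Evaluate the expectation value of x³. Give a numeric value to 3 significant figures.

⟨x³⟩ = ∫ x³·|u|² dx / ∫|u|² dx (integrals over the domain).
Every integrand reduces to terms xʲ·e^(−2βx) on [0, ∞); use ∫₀^∞ xʲ·e^(−2βx) dx = j!/(2β)^(j+1).
State is unnormalized: ∫|u|² dx = 0.044328, and ∫u*·x³·u dx = 0.058950, so ⟨x³⟩ = 0.058950 / 0.044328.
⟨x³⟩ = 1.3298.

1.33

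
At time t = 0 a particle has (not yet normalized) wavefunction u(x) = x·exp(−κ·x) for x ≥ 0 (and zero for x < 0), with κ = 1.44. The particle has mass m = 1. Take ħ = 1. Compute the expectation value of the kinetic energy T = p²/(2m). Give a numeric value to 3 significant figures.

T = −(ħ²/2m) d²/dx², so ⟨T⟩ = −(ħ²/2m) ∫ u*·u'' dx / ∫|u|² dx; with m = 1.
Differentiate x·exp(−κ·x) with the product rule; every integrand then reduces to terms xʲ·e^(−2κx) on [0, ∞), with ∫₀^∞ xʲ·e^(−2κx) dx = j!/(2κ)^(j+1).
State is unnormalized: ∫|u|² dx = 0.083724, and ∫u*·(−ħ²/2m · u'') dx = 0.086806, so ⟨T⟩ = 0.086806 / 0.083724.
⟨T⟩ = 1.0368.

1.04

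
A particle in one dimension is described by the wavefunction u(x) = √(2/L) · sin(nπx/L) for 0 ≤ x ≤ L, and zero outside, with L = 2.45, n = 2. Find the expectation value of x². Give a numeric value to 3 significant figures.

⟨x²⟩ = ∫ x²·|u|² dx (integrals over the domain).
With sin²θ = (1 − cos2θ)/2 on 0 ≤ x ≤ L: ∫sin²(nπx/L) dx = L/2, ∫x·sin²(nπx/L) dx = L²/4, ∫x²·sin²(nπx/L) dx = L³·(1/6 − 1/(4n²π²)); higher powers xᵏ the same way, integrating xᵏ·cos(2nπx/L) by parts.
⟨x²⟩ = 1.9248.

1.92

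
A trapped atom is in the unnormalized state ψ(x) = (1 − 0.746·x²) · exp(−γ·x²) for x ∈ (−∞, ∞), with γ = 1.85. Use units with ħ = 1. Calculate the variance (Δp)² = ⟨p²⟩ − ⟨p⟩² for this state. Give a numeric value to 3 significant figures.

2.84

Compute ⟨p⟩ and ⟨p²⟩ separately; (Δp)² = ⟨p²⟩ − ⟨p⟩².
Expand each integrand as polynomial × e^(−2γx²) and use ∫x^(2j)·e^(−2γx²) dx = (2j−1)!!/(4γ)^j · √(π/(2γ)), odd powers → 0; here √(π/(2γ)) = 0.92145. Differentiate with the product rule, d/dx e^(−γx²) = −2γx·e^(−γx²).
Normalization: ∫|ψ|² dx = 0.76376.
⟨p⟩ = 0.0000 and ⟨p²⟩ = 2.8408.
(Δp)² = 2.8408 − (0.0000)² = 2.8408.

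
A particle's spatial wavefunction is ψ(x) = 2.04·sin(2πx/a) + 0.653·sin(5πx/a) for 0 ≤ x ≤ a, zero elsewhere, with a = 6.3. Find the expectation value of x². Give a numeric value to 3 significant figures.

⟨x²⟩ = ∫ x²·|ψ|² dx / ∫|ψ|² dx (integrals over the domain).
On 0 ≤ x ≤ a (j ≠ l): ∫sin²(jπx/a) dx = a/2, ∫sin(jπx/a)·sin(lπx/a) dx = 0; diagonal moments ∫x·sin²(jπx/a) dx = a²/4, ∫x²·sin²(jπx/a) dx = a³·(1/6 − 1/(4j²π²)); cross terms ∫x·sin(jπx/a)·sin(lπx/a) dx = 0 for j + l even and −4jla²/(π²(j² − l²)²) for j + l odd, ∫x²·sin(jπx/a)·sin(lπx/a) dx = (−1)^(j+l)·4jla³/(π²(j² − l²)²); higher powers the same way via product-to-sum and parts.
State is unnormalized: ∫|ψ|² dx = 14.452, and ∫ψ*·x²·ψ dx = 178.38, so ⟨x²⟩ = 178.38 / 14.452.
⟨x²⟩ = 12.343.

12.3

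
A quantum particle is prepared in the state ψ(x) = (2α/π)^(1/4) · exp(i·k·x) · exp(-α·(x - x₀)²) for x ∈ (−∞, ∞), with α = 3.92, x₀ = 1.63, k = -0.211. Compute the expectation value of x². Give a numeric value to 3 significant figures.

2.72

⟨x²⟩ = ∫ x²·|ψ|² dx (integrals over the domain).
Gaussian moments (u = x − x₀): ∫u^(2j)·e^(−2αu²) du = (2j−1)!!/(4α)^j · √(π/(2α)), odd powers integrate to 0; here √(π/(2α)) = 0.63302.
⟨x²⟩ = 2.7207.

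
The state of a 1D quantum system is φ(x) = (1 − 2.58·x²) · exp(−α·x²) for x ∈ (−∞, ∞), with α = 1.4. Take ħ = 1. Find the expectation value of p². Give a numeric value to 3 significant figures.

p² φ = −ħ² d²φ/dx²; ⟨p²⟩ = −ħ² ∫ φ*·φ'' dx / ∫|φ|² dx.
Expand each integrand as polynomial × e^(−2αx²) and use ∫x^(2j)·e^(−2αx²) dx = (2j−1)!!/(4α)^j · √(π/(2α)), odd powers → 0; here √(π/(2α)) = 1.0592. Differentiate with the product rule, d/dx e^(−αx²) = −2αx·e^(−αx²).
State is unnormalized: ∫|φ|² dx = 0.75772, and ∫φ*·(−ħ² φ'') dx = 5.0527, so ⟨p²⟩ = 5.0527 / 0.75772.
⟨p²⟩ = 6.6683.

6.67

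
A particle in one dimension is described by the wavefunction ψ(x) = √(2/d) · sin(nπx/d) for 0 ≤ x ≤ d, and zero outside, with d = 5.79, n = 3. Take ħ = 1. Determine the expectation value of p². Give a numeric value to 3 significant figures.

2.65

p² ψ = −ħ² d²ψ/dx²; ⟨p²⟩ = −ħ² ∫ ψ*·ψ'' dx.
d/dx sin(nπx/d) = (nπ/d)·cos(nπx/d) and d²/dx² sin(nπx/d) = −(nπ/d)²·sin(nπx/d); on 0 ≤ x ≤ d, ∫sin²(nπx/d) dx = d/2 and ∫sin(nπx/d)·cos(nπx/d) dx = 0.
⟨p²⟩ = 2.6496.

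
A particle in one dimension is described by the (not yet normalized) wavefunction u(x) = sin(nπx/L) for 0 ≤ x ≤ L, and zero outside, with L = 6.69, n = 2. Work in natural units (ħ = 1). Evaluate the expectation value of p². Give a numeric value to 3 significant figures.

p² u = −ħ² d²u/dx²; ⟨p²⟩ = −ħ² ∫ u*·u'' dx / ∫|u|² dx.
d/dx sin(nπx/L) = (nπ/L)·cos(nπx/L) and d²/dx² sin(nπx/L) = −(nπ/L)²·sin(nπx/L); on 0 ≤ x ≤ L, ∫sin²(nπx/L) dx = L/2 and ∫sin(nπx/L)·cos(nπx/L) dx = 0.
State is unnormalized: ∫|u|² dx = 3.3450, and ∫u*·(−ħ² u'') dx = 2.9506, so ⟨p²⟩ = 2.9506 / 3.3450.
⟨p²⟩ = 0.88208.

0.882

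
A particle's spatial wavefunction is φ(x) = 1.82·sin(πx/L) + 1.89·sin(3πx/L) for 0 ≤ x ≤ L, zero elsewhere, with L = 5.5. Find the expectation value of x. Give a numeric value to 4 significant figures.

2.750

⟨x⟩ = ∫ x·|φ|² dx / ∫|φ|² dx (integrals over the domain).
On 0 ≤ x ≤ L (j ≠ l): ∫sin²(jπx/L) dx = L/2, ∫sin(jπx/L)·sin(lπx/L) dx = 0; diagonal moments ∫x·sin²(jπx/L) dx = L²/4, ∫x²·sin²(jπx/L) dx = L³·(1/6 − 1/(4j²π²)); cross terms ∫x·sin(jπx/L)·sin(lπx/L) dx = 0 for j + l even and −4jlL²/(π²(j² − l²)²) for j + l odd, ∫x²·sin(jπx/L)·sin(lπx/L) dx = (−1)^(j+l)·4jlL³/(π²(j² − l²)²); higher powers the same way via product-to-sum and parts.
State is unnormalized: ∫|φ|² dx = 18.932, and ∫φ*·x·φ dx = 52.064, so ⟨x⟩ = 52.064 / 18.932.
⟨x⟩ = 2.7500.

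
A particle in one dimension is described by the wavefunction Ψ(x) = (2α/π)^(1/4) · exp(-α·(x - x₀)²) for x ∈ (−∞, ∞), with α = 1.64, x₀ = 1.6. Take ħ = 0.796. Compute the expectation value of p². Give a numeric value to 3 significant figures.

1.04

p² Ψ = −ħ² d²Ψ/dx²; ⟨p²⟩ = −ħ² ∫ Ψ*·Ψ'' dx.
Gaussian moments (u = x − x₀): ∫u^(2j)·e^(−2αu²) du = (2j−1)!!/(4α)^j · √(π/(2α)), odd powers integrate to 0; here √(π/(2α)) = 0.97867. Derivatives: d/dx e^(−αu²) = −2αu·e^(−αu²), d²/dx² e^(−αu²) = (4α²u² − 2α)·e^(−αu²).
⟨p²⟩ = 1.0391.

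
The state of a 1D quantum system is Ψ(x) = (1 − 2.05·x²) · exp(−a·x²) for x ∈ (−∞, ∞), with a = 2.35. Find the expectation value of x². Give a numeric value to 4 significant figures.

⟨x²⟩ = ∫ x²·|Ψ|² dx / ∫|Ψ|² dx (integrals over the domain).
Expand each integrand as polynomial × e^(−2ax²) and use ∫x^(2j)·e^(−2ax²) dx = (2j−1)!!/(4a)^j · √(π/(2a)), odd powers → 0; here √(π/(2a)) = 0.81757.
State is unnormalized: ∫|Ψ|² dx = 0.57763, and ∫Ψ*·x²·Ψ dx = 0.035217, so ⟨x²⟩ = 0.035217 / 0.57763.
⟨x²⟩ = 0.060969.

0.06097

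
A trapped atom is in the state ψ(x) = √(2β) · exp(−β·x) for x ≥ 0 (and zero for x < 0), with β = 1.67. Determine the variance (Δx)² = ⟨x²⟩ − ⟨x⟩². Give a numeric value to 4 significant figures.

Compute ⟨x⟩ and ⟨x²⟩ separately, then (Δx)² = ⟨x²⟩ − ⟨x⟩².
Every integrand reduces to terms xʲ·e^(−2βx) on [0, ∞); use ∫₀^∞ xʲ·e^(−2βx) dx = j!/(2β)^(j+1).
⟨x⟩ = 0.29940 and ⟨x²⟩ = 0.17928.
(Δx)² = 0.17928 − (0.29940)² = 0.089641.

0.08964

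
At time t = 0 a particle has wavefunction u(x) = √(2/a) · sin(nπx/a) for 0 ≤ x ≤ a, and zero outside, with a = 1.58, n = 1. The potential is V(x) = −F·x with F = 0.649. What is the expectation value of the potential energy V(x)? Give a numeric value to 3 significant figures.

-0.513

⟨V⟩ = ∫ V(x)·|u|² dx.
With sin²θ = (1 − cos2θ)/2 on 0 ≤ x ≤ a: ∫sin²(nπx/a) dx = a/2, ∫x·sin²(nπx/a) dx = a²/4, ∫x²·sin²(nπx/a) dx = a³·(1/6 − 1/(4n²π²)); higher powers xᵏ the same way, integrating xᵏ·cos(2nπx/a) by parts.
⟨V⟩ = -0.51271.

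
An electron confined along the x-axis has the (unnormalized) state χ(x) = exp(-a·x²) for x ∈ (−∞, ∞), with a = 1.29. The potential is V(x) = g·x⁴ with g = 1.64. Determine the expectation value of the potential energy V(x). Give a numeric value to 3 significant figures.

0.185

⟨V⟩ = ∫ V(x)·|χ|² dx / ∫|χ|² dx.
Gaussian moments: ∫x^(2j)·e^(−2ax²) dx = (2j−1)!!/(4a)^j · √(π/(2a)), odd powers integrate to 0; here √(π/(2a)) = 1.1035.
State is unnormalized: ∫|χ|² dx = 1.1035, and ∫χ*·V(x)·χ dx = 0.20391, so ⟨V⟩ = 0.20391 / 1.1035.
⟨V⟩ = 0.18478.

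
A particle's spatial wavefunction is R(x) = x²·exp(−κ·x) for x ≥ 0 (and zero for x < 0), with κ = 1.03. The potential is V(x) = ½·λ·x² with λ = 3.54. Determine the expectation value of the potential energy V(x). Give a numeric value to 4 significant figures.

⟨V⟩ = ∫ V(x)·|R|² dx / ∫|R|² dx.
Every integrand reduces to terms xʲ·e^(−2κx) on [0, ∞); use ∫₀^∞ xʲ·e^(−2κx) dx = j!/(2κ)^(j+1).
State is unnormalized: ∫|R|² dx = 0.64696, and ∫R*·V(x)·R dx = 8.0953, so ⟨V⟩ = 8.0953 / 0.64696.
⟨V⟩ = 12.513.

12.51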